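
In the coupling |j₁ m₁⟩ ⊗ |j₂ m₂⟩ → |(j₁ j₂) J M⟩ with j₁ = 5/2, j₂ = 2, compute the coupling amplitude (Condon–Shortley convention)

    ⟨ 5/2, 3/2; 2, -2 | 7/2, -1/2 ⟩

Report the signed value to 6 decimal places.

+√(64/315) = +0.450749

√[8·1!4!3!/9! · 4!1!0!4!3!4!] = √(9216/35)
  +(−1)^0/∏(0,1,1,0,3,3)! = 1/36  (running 1/36)
⟨..|..⟩ = √(9216/35)·(1/36) = +0.450749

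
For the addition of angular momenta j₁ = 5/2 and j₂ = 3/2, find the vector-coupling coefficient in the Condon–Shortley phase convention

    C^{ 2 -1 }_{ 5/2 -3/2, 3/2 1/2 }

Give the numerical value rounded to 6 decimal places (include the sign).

+√(1/42) = +0.154303

triangle: 2!×3!×1!/7! = 12/5040
(j±m)!: 1!×4!×2!×1!×1!×3! = 288
prefactor² = (2J+1)×Δ×N² = 24/7
  k=1: −1/(1!×1!×3!×1!×0!×0!) = -1/6
  k=2: +1/(2!×0!×2!×0!×1!×1!) = 1/4
Σ = 1/12  ⇒  CG² = 24/7×1/12² = 1/42
CG = +√(1/42) = +0.154303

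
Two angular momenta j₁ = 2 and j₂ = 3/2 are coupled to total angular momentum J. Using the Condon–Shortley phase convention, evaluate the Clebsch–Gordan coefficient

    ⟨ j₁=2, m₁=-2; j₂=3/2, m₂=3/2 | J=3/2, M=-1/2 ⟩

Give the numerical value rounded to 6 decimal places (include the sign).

j₁+j₂−J=2  J+j₁−j₂=2  J−j₁+j₂=1  j₁+j₂+J+1=6
(j₁±m₁, j₂±m₂, J±M) = (0,4,3,0,1,2)
P² = 32/5
sum k=2..2:
  [2] +1/4 = 1/4
S = 1/4
C² = P²·S² = 2/5 ; C = +0.632456

+√(2/5) ≈ +0.632456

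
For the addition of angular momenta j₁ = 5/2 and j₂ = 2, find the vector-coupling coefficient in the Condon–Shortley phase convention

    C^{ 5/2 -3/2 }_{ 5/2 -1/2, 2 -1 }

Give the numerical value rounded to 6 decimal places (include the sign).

triangle: 2!*3!*2!/8! = 24/40320
(j±m)!: 2!*3!*1!*3!*1!*4! = 1728
prefactor² = (2J+1)*Δ*N² = 216/35
  k=0: +1/(0!*2!*3!*1!*0!*1!) = 1/12
  k=1: −1/(1!*1!*2!*0!*1!*2!) = -1/4
Σ = -1/6  ⇒  CG² = 216/35*(-1/6)² = 6/35
CG = −√(6/35) = -0.414039

−√(6/35) ≈ -0.414039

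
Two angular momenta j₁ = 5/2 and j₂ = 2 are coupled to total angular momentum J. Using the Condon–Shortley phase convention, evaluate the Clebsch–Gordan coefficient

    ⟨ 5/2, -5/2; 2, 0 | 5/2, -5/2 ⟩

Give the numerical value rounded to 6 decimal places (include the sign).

+0.597614  (= +√(5/14))

j₁+j₂−J=2  J+j₁−j₂=3  J−j₁+j₂=2  j₁+j₂+J+1=8
(j₁±m₁, j₂±m₂, J±M) = (0,5,2,2,0,5)
P² = 1440/7
sum k=2..2:
  [2] +1/24 = 1/24
S = 1/24
C² = P²·S² = 5/14 ; C = +0.597614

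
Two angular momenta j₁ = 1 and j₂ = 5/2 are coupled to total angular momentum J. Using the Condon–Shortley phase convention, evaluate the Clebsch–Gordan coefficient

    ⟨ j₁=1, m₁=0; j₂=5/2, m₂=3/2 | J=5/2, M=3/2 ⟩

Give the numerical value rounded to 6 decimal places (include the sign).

√[6·1!1!4!/7! · 1!1!4!1!4!1!] = √(576/35)
  +(−1)^0/∏(0,1,1,4,0,0)! = 1/24  (running 1/24)
  +(−1)^1/∏(1,0,0,3,1,1)! = -1/6  (running -1/8)
⟨..|..⟩ = √(576/35)·(-1/8) = -0.507093

−√(9/35) = -0.507093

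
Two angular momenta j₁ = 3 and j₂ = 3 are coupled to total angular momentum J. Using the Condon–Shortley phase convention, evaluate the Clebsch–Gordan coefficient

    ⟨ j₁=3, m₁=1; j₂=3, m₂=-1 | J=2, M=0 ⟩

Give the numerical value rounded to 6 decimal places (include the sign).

-0.327327  (= −√(3/28))

√[5·4!2!2!/9! · 4!2!2!4!2!2!] = √(256/21)
  +(−1)^0/∏(0,4,2,2,0,0)! = 1/96  (running 1/96)
  +(−1)^1/∏(1,3,1,1,1,1)! = -1/6  (running -5/32)
  +(−1)^2/∏(2,2,0,0,2,2)! = 1/16  (running -3/32)
⟨..|..⟩ = √(256/21)·(-3/32) = -0.327327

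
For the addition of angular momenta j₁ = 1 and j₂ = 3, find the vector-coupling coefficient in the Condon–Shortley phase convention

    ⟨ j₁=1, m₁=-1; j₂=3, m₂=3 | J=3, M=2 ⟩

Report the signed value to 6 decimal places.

−√(1/4) ≈ -0.500000

triangle: 1!×1!×5!/8! = 120/40320
(j±m)!: 0!×2!×6!×0!×5!×1! = 172800
prefactor² = (2J+1)×Δ×N² = 3600
  k=1: −1/(1!×0!×1!×5!×0!×0!) = -1/120
Σ = -1/120  ⇒  CG² = 3600×(-1/120)² = 1/4
CG = −√(1/4) = -0.500000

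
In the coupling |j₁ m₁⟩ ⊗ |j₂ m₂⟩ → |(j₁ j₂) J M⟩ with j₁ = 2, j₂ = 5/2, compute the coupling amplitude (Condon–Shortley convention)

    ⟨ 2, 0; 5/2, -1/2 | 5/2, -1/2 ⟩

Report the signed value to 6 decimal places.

√[6·2!2!3!/8! · 2!2!2!3!2!3!] = √(72/35)
  +(−1)^0/∏(0,2,2,2,0,1)! = 1/8  (running 1/8)
  +(−1)^1/∏(1,1,1,1,1,2)! = -1/2  (running -3/8)
  +(−1)^2/∏(2,0,0,0,2,3)! = 1/24  (running -1/3)
⟨..|..⟩ = √(72/35)·(-1/3) = -0.478091

-0.478091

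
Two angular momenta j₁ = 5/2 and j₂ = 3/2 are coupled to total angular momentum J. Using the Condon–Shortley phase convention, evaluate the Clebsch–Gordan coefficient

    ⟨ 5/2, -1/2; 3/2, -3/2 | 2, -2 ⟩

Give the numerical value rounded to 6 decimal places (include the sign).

+√(1/7) = +0.377964

√[5·2!3!1!/7! · 2!3!0!3!0!4!] = √(144/7)
  +(−1)^0/∏(0,2,3,0,0,1)! = 1/12  (running 1/12)
⟨..|..⟩ = √(144/7)·(1/12) = +0.377964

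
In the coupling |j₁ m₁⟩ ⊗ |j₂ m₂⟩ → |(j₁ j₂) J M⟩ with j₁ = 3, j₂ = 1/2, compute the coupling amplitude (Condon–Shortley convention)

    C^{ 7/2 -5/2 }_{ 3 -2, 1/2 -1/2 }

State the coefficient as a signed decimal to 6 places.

j₁+j₂−J=0  J+j₁−j₂=6  J−j₁+j₂=1  j₁+j₂+J+1=8
(j₁±m₁, j₂±m₂, J±M) = (1,5,0,1,1,6)
P² = 86400/7
sum k=0..0:
  [0] +1/120 = 1/120
S = 1/120
C² = P²·S² = 6/7 ; C = +0.925820

+0.925820  (= +√(6/7))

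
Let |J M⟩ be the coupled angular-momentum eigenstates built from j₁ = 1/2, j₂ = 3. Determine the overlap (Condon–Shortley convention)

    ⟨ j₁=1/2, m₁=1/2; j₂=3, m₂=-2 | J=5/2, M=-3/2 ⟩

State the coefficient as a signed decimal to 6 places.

+√(5/7) = +0.845154

j₁+j₂−J=1  J+j₁−j₂=0  J−j₁+j₂=5  j₁+j₂+J+1=7
(j₁±m₁, j₂±m₂, J±M) = (1,0,1,5,1,4)
P² = 2880/7
sum k=0..0:
  [0] +1/24 = 1/24
S = 1/24
C² = P²·S² = 5/7 ; C = +0.845154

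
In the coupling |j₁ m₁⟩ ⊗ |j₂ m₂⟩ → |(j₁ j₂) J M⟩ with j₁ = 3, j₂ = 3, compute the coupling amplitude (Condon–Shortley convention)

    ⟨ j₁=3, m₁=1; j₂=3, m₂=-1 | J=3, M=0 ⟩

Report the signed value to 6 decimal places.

√[7·3!3!3!/10! · 4!2!2!4!3!3!] = √(864/25)
  +(−1)^0/∏(0,3,2,2,1,1)! = 1/24  (running 1/24)
  +(−1)^1/∏(1,2,1,1,2,2)! = -1/8  (running -1/12)
  +(−1)^2/∏(2,1,0,0,3,3)! = 1/72  (running -5/72)
⟨..|..⟩ = √(864/25)·(-5/72) = -0.408248

-0.408248  (= −√(1/6))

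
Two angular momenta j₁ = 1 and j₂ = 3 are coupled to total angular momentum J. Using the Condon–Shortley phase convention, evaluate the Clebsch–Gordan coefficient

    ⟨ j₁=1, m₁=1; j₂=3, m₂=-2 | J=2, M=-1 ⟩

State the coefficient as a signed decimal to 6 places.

√[5·2!0!4!/7! · 2!0!1!5!1!3!] = √(480/7)
  +(−1)^0/∏(0,2,0,1,0,3)! = 1/12  (running 1/12)
⟨..|..⟩ = √(480/7)·(1/12) = +0.690066

+√(10/21) = +0.690066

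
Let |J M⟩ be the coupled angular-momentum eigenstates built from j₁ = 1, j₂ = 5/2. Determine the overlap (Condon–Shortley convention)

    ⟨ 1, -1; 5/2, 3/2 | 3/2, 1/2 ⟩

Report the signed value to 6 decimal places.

j₁+j₂−J=2  J+j₁−j₂=0  J−j₁+j₂=3  j₁+j₂+J+1=6
(j₁±m₁, j₂±m₂, J±M) = (0,2,4,1,2,1)
P² = 32/5
sum k=2..2:
  [2] +1/4 = 1/4
S = 1/4
C² = P²·S² = 2/5 ; C = +0.632456

+√(2/5) ≈ +0.632456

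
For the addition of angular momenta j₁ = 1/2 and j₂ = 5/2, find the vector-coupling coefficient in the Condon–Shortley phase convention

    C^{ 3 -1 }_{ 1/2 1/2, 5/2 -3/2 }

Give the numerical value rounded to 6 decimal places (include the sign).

j₁+j₂−J=0  J+j₁−j₂=1  J−j₁+j₂=5  j₁+j₂+J+1=7
(j₁±m₁, j₂±m₂, J±M) = (1,0,1,4,2,4)
P² = 192
sum k=0..0:
  [0] +1/24 = 1/24
S = 1/24
C² = P²·S² = 1/3 ; C = +0.577350

+√(1/3) = +0.577350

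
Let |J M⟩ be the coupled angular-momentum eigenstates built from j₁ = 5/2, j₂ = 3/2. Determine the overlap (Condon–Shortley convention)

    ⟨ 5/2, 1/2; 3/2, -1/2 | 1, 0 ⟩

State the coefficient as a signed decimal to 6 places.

triangle: 3!·2!·0!/6! = 12/720
(j±m)!: 3!·2!·1!·2!·1!·1! = 24
prefactor² = (2J+1)·Δ·N² = 6/5
  k=1: −1/(1!·2!·1!·0!·1!·0!) = -1/2
Σ = -1/2  ⇒  CG² = 6/5·(-1/2)² = 3/10
CG = −√(3/10) = -0.547723

−√(3/10) = -0.547723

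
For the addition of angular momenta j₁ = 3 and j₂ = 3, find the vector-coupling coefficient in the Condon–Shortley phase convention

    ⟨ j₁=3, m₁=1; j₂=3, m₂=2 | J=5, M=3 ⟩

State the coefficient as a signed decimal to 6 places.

-0.408248

triangle: 1!·5!·5!/12! = 14400/479001600
(j±m)!: 4!·2!·5!·1!·8!·2! = 464486400
prefactor² = (2J+1)·Δ·N² = 153600
  k=0: +1/(0!·1!·2!·5!·3!·0!) = 1/1440
  k=1: −1/(1!·0!·1!·4!·4!·1!) = -1/576
Σ = -1/960  ⇒  CG² = 153600·(-1/960)² = 1/6
CG = −√(1/6) = -0.408248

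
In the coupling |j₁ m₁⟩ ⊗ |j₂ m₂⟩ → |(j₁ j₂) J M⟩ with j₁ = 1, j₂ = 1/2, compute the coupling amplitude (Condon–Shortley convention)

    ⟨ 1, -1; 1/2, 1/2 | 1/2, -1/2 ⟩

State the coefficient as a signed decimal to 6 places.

-0.816497  (= −√(2/3))

triangle: 1!·1!·0!/3! = 1/6
(j±m)!: 0!·2!·1!·0!·0!·1! = 2
prefactor² = (2J+1)·Δ·N² = 2/3
  k=1: −1/(1!·0!·1!·0!·0!·0!) = -1
Σ = -1  ⇒  CG² = 2/3·(-1)² = 2/3
CG = −√(2/3) = -0.816497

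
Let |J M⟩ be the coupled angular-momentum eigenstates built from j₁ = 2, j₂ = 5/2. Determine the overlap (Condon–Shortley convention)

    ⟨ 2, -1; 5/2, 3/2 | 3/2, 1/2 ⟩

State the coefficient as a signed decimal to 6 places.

+√(2/105) = +0.138013

√[4·3!1!2!/7! · 1!3!4!1!2!1!] = √(96/35)
  +(−1)^2/∏(2,1,1,2,0,0)! = 1/4  (running 1/4)
  +(−1)^3/∏(3,0,0,1,1,1)! = -1/6  (running 1/12)
⟨..|..⟩ = √(96/35)·(1/12) = +0.138013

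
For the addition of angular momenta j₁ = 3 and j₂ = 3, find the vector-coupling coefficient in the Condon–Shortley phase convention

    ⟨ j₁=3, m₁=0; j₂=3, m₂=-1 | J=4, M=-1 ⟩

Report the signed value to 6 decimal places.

j₁+j₂−J=2  J+j₁−j₂=4  J−j₁+j₂=4  j₁+j₂+J+1=11
(j₁±m₁, j₂±m₂, J±M) = (3,3,2,4,3,5)
P² = 124416/385
sum k=0..2:
  [0] +1/48 = 1/48
  [1] −1/24 = -1/24
  [2] +1/288 = 1/288
S = -5/288
C² = P²·S² = 15/154 ; C = -0.312094

−√(15/154) = -0.312094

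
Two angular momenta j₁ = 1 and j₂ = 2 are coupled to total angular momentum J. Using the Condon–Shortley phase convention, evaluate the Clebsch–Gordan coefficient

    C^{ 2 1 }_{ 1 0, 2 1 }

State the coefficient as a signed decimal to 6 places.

triangle: 1!×1!×3!/6! = 6/720
(j±m)!: 1!×1!×3!×1!×3!×1! = 36
prefactor² = (2J+1)×Δ×N² = 3/2
  k=0: +1/(0!×1!×1!×3!×0!×0!) = 1/6
  k=1: −1/(1!×0!×0!×2!×1!×1!) = -1/2
Σ = -1/3  ⇒  CG² = 3/2×(-1/3)² = 1/6
CG = −√(1/6) = -0.408248

-0.408248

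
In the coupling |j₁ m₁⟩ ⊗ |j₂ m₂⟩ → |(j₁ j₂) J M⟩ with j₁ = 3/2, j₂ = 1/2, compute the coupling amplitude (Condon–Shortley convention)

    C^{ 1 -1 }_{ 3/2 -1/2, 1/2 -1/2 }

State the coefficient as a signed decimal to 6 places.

+0.500000  (= +√(1/4))

√[3·1!2!0!/4! · 1!2!0!1!0!2!] = √(1)
  +(−1)^0/∏(0,1,2,0,0,0)! = 1/2  (running 1/2)
⟨..|..⟩ = √(1)·(1/2) = +0.500000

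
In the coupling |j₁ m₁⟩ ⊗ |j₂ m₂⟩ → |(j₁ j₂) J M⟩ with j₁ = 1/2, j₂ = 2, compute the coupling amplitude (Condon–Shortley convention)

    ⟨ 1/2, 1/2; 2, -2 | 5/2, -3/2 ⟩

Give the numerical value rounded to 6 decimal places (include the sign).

+0.447214  (= +√(1/5))

triangle: 0!×1!×4!/6! = 24/720
(j±m)!: 1!×0!×0!×4!×1!×4! = 576
prefactor² = (2J+1)×Δ×N² = 576/5
  k=0: +1/(0!×0!×0!×0!×1!×4!) = 1/24
Σ = 1/24  ⇒  CG² = 576/5×1/24² = 1/5
CG = +√(1/5) = +0.447214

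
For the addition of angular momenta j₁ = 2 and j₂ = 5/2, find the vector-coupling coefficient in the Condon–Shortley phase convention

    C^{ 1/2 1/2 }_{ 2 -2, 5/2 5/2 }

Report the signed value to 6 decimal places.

triangle: 4!·0!·1!/6! = 24/720
(j±m)!: 0!·4!·5!·0!·1!·0! = 2880
prefactor² = (2J+1)·Δ·N² = 192
  k=4: +1/(4!·0!·0!·1!·0!·0!) = 1/24
Σ = 1/24  ⇒  CG² = 192·1/24² = 1/3
CG = +√(1/3) = +0.577350

+√(1/3) = +0.577350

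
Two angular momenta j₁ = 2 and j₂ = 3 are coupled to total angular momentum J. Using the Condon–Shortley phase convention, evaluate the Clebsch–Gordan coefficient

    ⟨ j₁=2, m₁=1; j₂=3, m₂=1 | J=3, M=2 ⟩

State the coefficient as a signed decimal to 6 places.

triangle: 2!*2!*4!/9! = 96/362880
(j±m)!: 3!*1!*4!*2!*5!*1! = 34560
prefactor² = (2J+1)*Δ*N² = 64
  k=0: +1/(0!*2!*1!*4!*1!*0!) = 1/48
  k=1: −1/(1!*1!*0!*3!*2!*1!) = -1/12
Σ = -1/16  ⇒  CG² = 64*(-1/16)² = 1/4
CG = −√(1/4) = -0.500000

−√(1/4) = -0.500000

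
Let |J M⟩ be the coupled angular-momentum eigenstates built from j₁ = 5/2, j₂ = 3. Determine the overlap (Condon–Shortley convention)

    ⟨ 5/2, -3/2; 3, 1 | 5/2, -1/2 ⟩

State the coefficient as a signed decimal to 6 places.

√[6·3!2!3!/9! · 1!4!4!2!2!3!] = √(576/35)
  +(−1)^2/∏(2,1,2,2,0,1)! = 1/8  (running 1/8)
  +(−1)^3/∏(3,0,1,1,1,2)! = -1/12  (running 1/24)
⟨..|..⟩ = √(576/35)·(1/24) = +0.169031

+√(1/35) ≈ +0.169031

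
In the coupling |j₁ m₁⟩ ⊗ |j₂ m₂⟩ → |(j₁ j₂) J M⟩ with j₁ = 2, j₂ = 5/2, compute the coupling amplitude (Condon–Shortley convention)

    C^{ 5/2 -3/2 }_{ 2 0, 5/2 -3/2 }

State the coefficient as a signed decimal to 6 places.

-0.119523  (= −√(1/70))

j₁+j₂−J=2  J+j₁−j₂=2  J−j₁+j₂=3  j₁+j₂+J+1=8
(j₁±m₁, j₂±m₂, J±M) = (2,2,1,4,1,4)
P² = 288/35
sum k=0..1:
  [0] +1/8 = 1/8
  [1] −1/6 = -1/6
S = -1/24
C² = P²·S² = 1/70 ; C = -0.119523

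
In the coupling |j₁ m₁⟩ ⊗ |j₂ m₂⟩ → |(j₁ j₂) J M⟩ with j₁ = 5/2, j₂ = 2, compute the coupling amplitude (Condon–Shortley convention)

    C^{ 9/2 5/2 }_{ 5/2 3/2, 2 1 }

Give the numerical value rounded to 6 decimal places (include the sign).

+0.745356

√[10·0!5!4!/10! · 4!1!3!1!7!2!] = √(11520)
  +(−1)^0/∏(0,0,1,3,4,1)! = 1/144  (running 1/144)
⟨..|..⟩ = √(11520)·(1/144) = +0.745356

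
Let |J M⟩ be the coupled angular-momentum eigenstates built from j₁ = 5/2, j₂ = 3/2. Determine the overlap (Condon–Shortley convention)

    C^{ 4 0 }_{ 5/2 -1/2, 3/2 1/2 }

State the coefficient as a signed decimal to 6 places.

j₁+j₂−J=0  J+j₁−j₂=5  J−j₁+j₂=3  j₁+j₂+J+1=9
(j₁±m₁, j₂±m₂, J±M) = (2,3,2,1,4,4)
P² = 1728/7
sum k=0..0:
  [0] +1/24 = 1/24
S = 1/24
C² = P²·S² = 3/7 ; C = +0.654654

+0.654654  (= +√(3/7))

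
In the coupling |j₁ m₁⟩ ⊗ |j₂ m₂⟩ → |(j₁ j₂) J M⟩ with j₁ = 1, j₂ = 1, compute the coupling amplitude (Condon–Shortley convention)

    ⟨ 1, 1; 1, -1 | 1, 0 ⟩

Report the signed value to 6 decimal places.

+√(1/2) = +0.707107

j₁+j₂−J=1  J+j₁−j₂=1  J−j₁+j₂=1  j₁+j₂+J+1=4
(j₁±m₁, j₂±m₂, J±M) = (2,0,0,2,1,1)
P² = 1/2
sum k=0..0:
  [0] +1/1 = 1
S = 1
C² = P²·S² = 1/2 ; C = +0.707107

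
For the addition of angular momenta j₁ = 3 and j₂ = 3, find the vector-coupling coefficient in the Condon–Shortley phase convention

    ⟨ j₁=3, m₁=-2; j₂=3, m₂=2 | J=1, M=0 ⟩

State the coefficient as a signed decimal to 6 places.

+√(1/7) ≈ +0.377964

j₁+j₂−J=5  J+j₁−j₂=1  J−j₁+j₂=1  j₁+j₂+J+1=8
(j₁±m₁, j₂±m₂, J±M) = (1,5,5,1,1,1)
P² = 900/7
sum k=4..5:
  [4] +1/24 = 1/24
  [5] −1/120 = -1/120
S = 1/30
C² = P²·S² = 1/7 ; C = +0.377964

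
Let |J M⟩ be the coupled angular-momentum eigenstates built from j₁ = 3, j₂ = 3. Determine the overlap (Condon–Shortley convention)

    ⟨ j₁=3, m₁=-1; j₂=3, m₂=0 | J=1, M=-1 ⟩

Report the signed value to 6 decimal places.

j₁+j₂−J=5  J+j₁−j₂=1  J−j₁+j₂=1  j₁+j₂+J+1=8
(j₁±m₁, j₂±m₂, J±M) = (2,4,3,3,0,2)
P² = 216/7
sum k=3..3:
  [3] −1/12 = -1/12
S = -1/12
C² = P²·S² = 3/14 ; C = -0.462910

-0.462910  (= −√(3/14))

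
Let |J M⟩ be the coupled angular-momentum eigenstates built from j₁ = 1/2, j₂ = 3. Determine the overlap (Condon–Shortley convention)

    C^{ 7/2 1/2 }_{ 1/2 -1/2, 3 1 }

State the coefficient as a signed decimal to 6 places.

j₁+j₂−J=0  J+j₁−j₂=1  J−j₁+j₂=6  j₁+j₂+J+1=8
(j₁±m₁, j₂±m₂, J±M) = (0,1,4,2,4,3)
P² = 6912/7
sum k=0..0:
  [0] +1/48 = 1/48
S = 1/48
C² = P²·S² = 3/7 ; C = +0.654654

+0.654654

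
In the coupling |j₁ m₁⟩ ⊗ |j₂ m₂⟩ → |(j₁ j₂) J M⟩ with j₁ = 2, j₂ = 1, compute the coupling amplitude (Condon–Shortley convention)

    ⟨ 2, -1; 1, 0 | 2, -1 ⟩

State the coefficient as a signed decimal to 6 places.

triangle: 1!·3!·1!/6! = 6/720
(j±m)!: 1!·3!·1!·1!·1!·3! = 36
prefactor² = (2J+1)·Δ·N² = 3/2
  k=0: +1/(0!·1!·3!·1!·0!·0!) = 1/6
  k=1: −1/(1!·0!·2!·0!·1!·1!) = -1/2
Σ = -1/3  ⇒  CG² = 3/2·(-1/3)² = 1/6
CG = −√(1/6) = -0.408248

−√(1/6) ≈ -0.408248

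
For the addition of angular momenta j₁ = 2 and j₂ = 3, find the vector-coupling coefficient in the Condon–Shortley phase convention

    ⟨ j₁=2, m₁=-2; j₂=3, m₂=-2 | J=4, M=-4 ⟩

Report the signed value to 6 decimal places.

-0.632456

triangle: 1!·3!·5!/10! = 720/3628800
(j±m)!: 0!·4!·1!·5!·0!·8! = 116121600
prefactor² = (2J+1)·Δ·N² = 207360
  k=1: −1/(1!·0!·3!·0!·0!·5!) = -1/720
Σ = -1/720  ⇒  CG² = 207360·(-1/720)² = 2/5
CG = −√(2/5) = -0.632456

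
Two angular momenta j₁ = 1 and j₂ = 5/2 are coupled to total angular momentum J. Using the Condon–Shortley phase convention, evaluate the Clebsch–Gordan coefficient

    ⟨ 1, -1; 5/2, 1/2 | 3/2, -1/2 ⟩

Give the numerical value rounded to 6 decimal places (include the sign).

+√(1/5) ≈ +0.447214

j₁+j₂−J=2  J+j₁−j₂=0  J−j₁+j₂=3  j₁+j₂+J+1=6
(j₁±m₁, j₂±m₂, J±M) = (0,2,3,2,1,2)
P² = 16/5
sum k=2..2:
  [2] +1/4 = 1/4
S = 1/4
C² = P²·S² = 1/5 ; C = +0.447214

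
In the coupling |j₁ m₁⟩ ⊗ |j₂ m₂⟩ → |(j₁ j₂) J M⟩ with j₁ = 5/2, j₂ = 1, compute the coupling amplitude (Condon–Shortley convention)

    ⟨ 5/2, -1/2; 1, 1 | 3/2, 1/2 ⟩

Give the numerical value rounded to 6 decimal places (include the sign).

triangle: 2!×3!×0!/6! = 12/720
(j±m)!: 2!×3!×2!×0!×2!×1! = 48
prefactor² = (2J+1)×Δ×N² = 16/5
  k=2: +1/(2!×0!×1!×0!×2!×0!) = 1/4
Σ = 1/4  ⇒  CG² = 16/5×1/4² = 1/5
CG = +√(1/5) = +0.447214

+0.447214  (= +√(1/5))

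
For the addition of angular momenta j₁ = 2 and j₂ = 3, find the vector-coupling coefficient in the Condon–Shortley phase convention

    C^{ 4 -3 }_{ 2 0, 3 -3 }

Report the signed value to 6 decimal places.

triangle: 1!*3!*5!/10! = 720/3628800
(j±m)!: 2!*2!*0!*6!*1!*7! = 14515200
prefactor² = (2J+1)*Δ*N² = 25920
  k=0: +1/(0!*1!*2!*0!*1!*5!) = 1/240
Σ = 1/240  ⇒  CG² = 25920*1/240² = 9/20
CG = +√(9/20) = +0.670820

+√(9/20) ≈ +0.670820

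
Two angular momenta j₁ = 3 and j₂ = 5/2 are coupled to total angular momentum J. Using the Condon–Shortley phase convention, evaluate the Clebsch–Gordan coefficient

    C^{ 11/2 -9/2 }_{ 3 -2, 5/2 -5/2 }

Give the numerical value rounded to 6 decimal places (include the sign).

+√(6/11) ≈ +0.738549

j₁+j₂−J=0  J+j₁−j₂=6  J−j₁+j₂=5  j₁+j₂+J+1=12
(j₁±m₁, j₂±m₂, J±M) = (1,5,0,5,1,10)
P² = 1244160000/11
sum k=0..0:
  [0] +1/14400 = 1/14400
S = 1/14400
C² = P²·S² = 6/11 ; C = +0.738549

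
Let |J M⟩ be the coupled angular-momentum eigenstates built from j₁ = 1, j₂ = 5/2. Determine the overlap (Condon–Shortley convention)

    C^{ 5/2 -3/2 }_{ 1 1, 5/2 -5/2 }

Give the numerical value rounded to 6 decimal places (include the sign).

triangle: 1!·1!·4!/7! = 24/5040
(j±m)!: 2!·0!·0!·5!·1!·4! = 5760
prefactor² = (2J+1)·Δ·N² = 1152/7
  k=0: +1/(0!·1!·0!·0!·1!·4!) = 1/24
Σ = 1/24  ⇒  CG² = 1152/7·1/24² = 2/7
CG = +√(2/7) = +0.534522

+0.534522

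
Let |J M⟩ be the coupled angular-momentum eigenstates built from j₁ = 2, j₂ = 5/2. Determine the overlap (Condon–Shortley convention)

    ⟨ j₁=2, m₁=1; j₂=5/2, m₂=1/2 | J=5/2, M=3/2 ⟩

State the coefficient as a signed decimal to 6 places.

-0.414039

√[6·2!2!3!/8! · 3!1!3!2!4!1!] = √(216/35)
  +(−1)^0/∏(0,2,1,3,1,0)! = 1/12  (running 1/12)
  +(−1)^1/∏(1,1,0,2,2,1)! = -1/4  (running -1/6)
⟨..|..⟩ = √(216/35)·(-1/6) = -0.414039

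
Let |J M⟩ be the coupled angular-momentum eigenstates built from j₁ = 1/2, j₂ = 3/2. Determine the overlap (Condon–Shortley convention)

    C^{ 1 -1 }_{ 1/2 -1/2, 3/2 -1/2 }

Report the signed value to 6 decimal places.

triangle: 1!×0!×2!/4! = 2/24
(j±m)!: 0!×1!×1!×2!×0!×2! = 4
prefactor² = (2J+1)×Δ×N² = 1
  k=1: −1/(1!×0!×0!×0!×0!×2!) = -1/2
Σ = -1/2  ⇒  CG² = 1×(-1/2)² = 1/4
CG = −√(1/4) = -0.500000

−√(1/4) ≈ -0.500000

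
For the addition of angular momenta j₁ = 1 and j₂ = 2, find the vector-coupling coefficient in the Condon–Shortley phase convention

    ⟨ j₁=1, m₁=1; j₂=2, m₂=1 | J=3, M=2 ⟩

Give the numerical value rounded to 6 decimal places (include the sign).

triangle: 0!*2!*4!/7! = 48/5040
(j±m)!: 2!*0!*3!*1!*5!*1! = 1440
prefactor² = (2J+1)*Δ*N² = 96
  k=0: +1/(0!*0!*0!*3!*2!*1!) = 1/12
Σ = 1/12  ⇒  CG² = 96*1/12² = 2/3
CG = +√(2/3) = +0.816497

+√(2/3) = +0.816497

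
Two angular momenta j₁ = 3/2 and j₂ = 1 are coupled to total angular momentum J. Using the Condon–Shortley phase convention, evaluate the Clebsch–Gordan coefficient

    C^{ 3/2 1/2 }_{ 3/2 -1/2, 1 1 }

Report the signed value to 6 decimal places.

-0.730297

√[4·1!2!1!/5! · 1!2!2!0!2!1!] = √(8/15)
  +(−1)^1/∏(1,0,1,1,1,0)! = -1  (running -1)
⟨..|..⟩ = √(8/15)·(-1) = -0.730297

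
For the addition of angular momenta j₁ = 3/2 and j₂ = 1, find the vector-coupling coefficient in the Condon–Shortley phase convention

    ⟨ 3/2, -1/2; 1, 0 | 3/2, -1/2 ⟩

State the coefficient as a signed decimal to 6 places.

j₁+j₂−J=1  J+j₁−j₂=2  J−j₁+j₂=1  j₁+j₂+J+1=5
(j₁±m₁, j₂±m₂, J±M) = (1,2,1,1,1,2)
P² = 4/15
sum k=0..1:
  [0] +1/2 = 1/2
  [1] −1/1 = -1
S = -1/2
C² = P²·S² = 1/15 ; C = -0.258199

−√(1/15) ≈ -0.258199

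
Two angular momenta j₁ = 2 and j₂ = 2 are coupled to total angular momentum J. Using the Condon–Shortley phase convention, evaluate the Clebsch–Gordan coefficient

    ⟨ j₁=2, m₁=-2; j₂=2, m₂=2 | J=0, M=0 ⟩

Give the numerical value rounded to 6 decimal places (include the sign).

j₁+j₂−J=4  J+j₁−j₂=0  J−j₁+j₂=0  j₁+j₂+J+1=5
(j₁±m₁, j₂±m₂, J±M) = (0,4,4,0,0,0)
P² = 576/5
sum k=4..4:
  [4] +1/24 = 1/24
S = 1/24
C² = P²·S² = 1/5 ; C = +0.447214

+0.447214  (= +√(1/5))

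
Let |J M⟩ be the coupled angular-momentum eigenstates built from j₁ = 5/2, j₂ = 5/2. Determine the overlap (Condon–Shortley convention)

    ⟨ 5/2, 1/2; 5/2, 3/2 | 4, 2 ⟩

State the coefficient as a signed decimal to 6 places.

triangle: 1!×4!×4!/10! = 576/3628800
(j±m)!: 3!×2!×4!×1!×6!×2! = 414720
prefactor² = (2J+1)×Δ×N² = 20736/35
  k=0: +1/(0!×1!×2!×4!×2!×0!) = 1/96
  k=1: −1/(1!×0!×1!×3!×3!×1!) = -1/36
Σ = -5/288  ⇒  CG² = 20736/35×(-5/288)² = 5/28
CG = −√(5/28) = -0.422577

-0.422577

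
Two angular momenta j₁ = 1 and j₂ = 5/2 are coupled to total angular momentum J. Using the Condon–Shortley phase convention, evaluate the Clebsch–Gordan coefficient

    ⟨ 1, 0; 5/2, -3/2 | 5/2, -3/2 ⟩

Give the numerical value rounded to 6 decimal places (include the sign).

j₁+j₂−J=1  J+j₁−j₂=1  J−j₁+j₂=4  j₁+j₂+J+1=7
(j₁±m₁, j₂±m₂, J±M) = (1,1,1,4,1,4)
P² = 576/35
sum k=0..1:
  [0] +1/6 = 1/6
  [1] −1/24 = -1/24
S = 1/8
C² = P²·S² = 9/35 ; C = +0.507093

+0.507093  (= +√(9/35))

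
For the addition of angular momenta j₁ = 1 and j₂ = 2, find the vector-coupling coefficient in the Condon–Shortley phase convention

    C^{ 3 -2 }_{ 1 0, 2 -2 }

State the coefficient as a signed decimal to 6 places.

triangle: 0!*2!*4!/7! = 48/5040
(j±m)!: 1!*1!*0!*4!*1!*5! = 2880
prefactor² = (2J+1)*Δ*N² = 192
  k=0: +1/(0!*0!*1!*0!*1!*4!) = 1/24
Σ = 1/24  ⇒  CG² = 192*1/24² = 1/3
CG = +√(1/3) = +0.577350

+0.577350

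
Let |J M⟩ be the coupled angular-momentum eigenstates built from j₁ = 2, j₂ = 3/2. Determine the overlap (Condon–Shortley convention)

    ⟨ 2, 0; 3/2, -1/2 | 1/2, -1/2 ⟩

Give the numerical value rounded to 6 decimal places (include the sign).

−√(1/5) ≈ -0.447214

triangle: 3!×1!×0!/5! = 6/120
(j±m)!: 2!×2!×1!×2!×0!×1! = 8
prefactor² = (2J+1)×Δ×N² = 4/5
  k=1: −1/(1!×2!×1!×0!×0!×0!) = -1/2
Σ = -1/2  ⇒  CG² = 4/5×(-1/2)² = 1/5
CG = −√(1/5) = -0.447214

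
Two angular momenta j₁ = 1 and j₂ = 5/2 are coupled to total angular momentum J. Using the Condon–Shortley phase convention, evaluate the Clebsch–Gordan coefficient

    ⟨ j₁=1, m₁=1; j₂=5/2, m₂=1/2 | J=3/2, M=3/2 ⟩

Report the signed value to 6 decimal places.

+√(1/15) = +0.258199

j₁+j₂−J=2  J+j₁−j₂=0  J−j₁+j₂=3  j₁+j₂+J+1=6
(j₁±m₁, j₂±m₂, J±M) = (2,0,3,2,3,0)
P² = 48/5
sum k=0..0:
  [0] +1/12 = 1/12
S = 1/12
C² = P²·S² = 1/15 ; C = +0.258199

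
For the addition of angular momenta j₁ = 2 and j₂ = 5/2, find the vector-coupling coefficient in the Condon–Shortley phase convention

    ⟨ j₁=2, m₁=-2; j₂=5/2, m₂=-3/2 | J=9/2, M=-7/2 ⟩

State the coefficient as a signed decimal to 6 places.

+0.745356

√[10·0!4!5!/10! · 0!4!1!4!1!8!] = √(184320)
  +(−1)^0/∏(0,0,4,1,0,4)! = 1/576  (running 1/576)
⟨..|..⟩ = √(184320)·(1/576) = +0.745356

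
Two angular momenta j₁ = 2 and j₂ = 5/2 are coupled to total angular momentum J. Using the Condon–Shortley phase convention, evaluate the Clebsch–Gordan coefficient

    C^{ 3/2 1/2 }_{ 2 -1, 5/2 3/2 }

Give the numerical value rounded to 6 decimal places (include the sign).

+√(2/105) = +0.138013

j₁+j₂−J=3  J+j₁−j₂=1  J−j₁+j₂=2  j₁+j₂+J+1=7
(j₁±m₁, j₂±m₂, J±M) = (1,3,4,1,2,1)
P² = 96/35
sum k=2..3:
  [2] +1/4 = 1/4
  [3] −1/6 = -1/6
S = 1/12
C² = P²·S² = 2/105 ; C = +0.138013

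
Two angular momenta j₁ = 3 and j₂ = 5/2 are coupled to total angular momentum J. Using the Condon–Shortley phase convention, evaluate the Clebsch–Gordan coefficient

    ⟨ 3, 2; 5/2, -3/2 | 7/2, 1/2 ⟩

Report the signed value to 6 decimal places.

+0.563436  (= +√(20/63))

j₁+j₂−J=2  J+j₁−j₂=4  J−j₁+j₂=3  j₁+j₂+J+1=10
(j₁±m₁, j₂±m₂, J±M) = (5,1,1,4,4,3)
P² = 9216/35
sum k=0..1:
  [0] +1/24 = 1/24
  [1] −1/144 = -1/144
S = 5/144
C² = P²·S² = 20/63 ; C = +0.563436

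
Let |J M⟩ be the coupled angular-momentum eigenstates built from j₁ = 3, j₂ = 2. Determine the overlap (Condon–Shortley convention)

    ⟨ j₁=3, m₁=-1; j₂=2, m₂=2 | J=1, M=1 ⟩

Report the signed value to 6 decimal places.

+0.169031

triangle: 4!×2!×0!/7! = 48/5040
(j±m)!: 2!×4!×4!×0!×2!×0! = 2304
prefactor² = (2J+1)×Δ×N² = 2304/35
  k=4: +1/(4!×0!×0!×0!×2!×0!) = 1/48
Σ = 1/48  ⇒  CG² = 2304/35×1/48² = 1/35
CG = +√(1/35) = +0.169031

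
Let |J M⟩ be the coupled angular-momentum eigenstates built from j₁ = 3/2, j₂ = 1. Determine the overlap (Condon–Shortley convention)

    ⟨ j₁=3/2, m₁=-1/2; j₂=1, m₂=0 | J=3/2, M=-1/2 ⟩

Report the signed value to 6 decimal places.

√[4·1!2!1!/5! · 1!2!1!1!1!2!] = √(4/15)
  +(−1)^0/∏(0,1,2,1,0,0)! = 1/2  (running 1/2)
  +(−1)^1/∏(1,0,1,0,1,1)! = -1  (running -1/2)
⟨..|..⟩ = √(4/15)·(-1/2) = -0.258199

-0.258199  (= −√(1/15))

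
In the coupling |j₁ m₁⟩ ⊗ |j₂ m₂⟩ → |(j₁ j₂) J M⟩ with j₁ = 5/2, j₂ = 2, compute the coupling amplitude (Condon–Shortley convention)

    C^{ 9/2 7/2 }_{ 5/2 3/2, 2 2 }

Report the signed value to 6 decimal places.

triangle: 0!×5!×4!/10! = 2880/3628800
(j±m)!: 4!×1!×4!×0!×8!×1! = 23224320
prefactor² = (2J+1)×Δ×N² = 184320
  k=0: +1/(0!×0!×1!×4!×4!×0!) = 1/576
Σ = 1/576  ⇒  CG² = 184320×1/576² = 5/9
CG = +√(5/9) = +0.745356

+0.745356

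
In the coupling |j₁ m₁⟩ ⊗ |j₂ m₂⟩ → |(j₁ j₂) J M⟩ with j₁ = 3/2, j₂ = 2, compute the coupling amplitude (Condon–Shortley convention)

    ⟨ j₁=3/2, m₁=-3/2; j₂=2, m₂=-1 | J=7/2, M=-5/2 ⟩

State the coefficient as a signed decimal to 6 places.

+√(4/7) ≈ +0.755929

j₁+j₂−J=0  J+j₁−j₂=3  J−j₁+j₂=4  j₁+j₂+J+1=8
(j₁±m₁, j₂±m₂, J±M) = (0,3,1,3,1,6)
P² = 5184/7
sum k=0..0:
  [0] +1/36 = 1/36
S = 1/36
C² = P²·S² = 4/7 ; C = +0.755929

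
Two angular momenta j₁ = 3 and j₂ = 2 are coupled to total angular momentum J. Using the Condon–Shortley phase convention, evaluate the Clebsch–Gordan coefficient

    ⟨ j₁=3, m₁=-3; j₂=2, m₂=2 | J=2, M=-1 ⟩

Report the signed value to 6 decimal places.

−√(5/14) = -0.597614

√[5·3!3!1!/8! · 0!6!4!0!1!3!] = √(3240/7)
  +(−1)^3/∏(3,0,3,1,0,0)! = -1/36  (running -1/36)
⟨..|..⟩ = √(3240/7)·(-1/36) = -0.597614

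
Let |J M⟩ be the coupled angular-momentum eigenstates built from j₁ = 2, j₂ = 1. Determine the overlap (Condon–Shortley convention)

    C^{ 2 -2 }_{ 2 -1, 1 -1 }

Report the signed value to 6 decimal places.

+0.577350

triangle: 1!·3!·1!/6! = 6/720
(j±m)!: 1!·3!·0!·2!·0!·4! = 288
prefactor² = (2J+1)·Δ·N² = 12
  k=0: +1/(0!·1!·3!·0!·0!·1!) = 1/6
Σ = 1/6  ⇒  CG² = 12·1/6² = 1/3
CG = +√(1/3) = +0.577350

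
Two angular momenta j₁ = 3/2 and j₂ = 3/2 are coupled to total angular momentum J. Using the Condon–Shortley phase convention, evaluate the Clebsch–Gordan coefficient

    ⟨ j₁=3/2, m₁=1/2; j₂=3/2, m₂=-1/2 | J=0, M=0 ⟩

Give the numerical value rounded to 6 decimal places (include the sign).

triangle: 3!×0!×0!/4! = 6/24
(j±m)!: 2!×1!×1!×2!×0!×0! = 4
prefactor² = (2J+1)×Δ×N² = 1
  k=1: −1/(1!×2!×0!×0!×0!×0!) = -1/2
Σ = -1/2  ⇒  CG² = 1×(-1/2)² = 1/4
CG = −√(1/4) = -0.500000

−√(1/4) = -0.500000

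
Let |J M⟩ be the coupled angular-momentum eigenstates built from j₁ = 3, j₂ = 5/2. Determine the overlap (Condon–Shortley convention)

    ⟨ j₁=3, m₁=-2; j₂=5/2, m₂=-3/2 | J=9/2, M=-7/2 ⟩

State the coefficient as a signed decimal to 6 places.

-0.100504  (= −√(1/99))

triangle: 1!×5!×4!/11! = 2880/39916800
(j±m)!: 1!×5!×1!×4!×1!×8! = 116121600
prefactor² = (2J+1)×Δ×N² = 921600/11
  k=0: +1/(0!×1!×5!×1!×0!×3!) = 1/720
  k=1: −1/(1!×0!×4!×0!×1!×4!) = -1/576
Σ = -1/2880  ⇒  CG² = 921600/11×(-1/2880)² = 1/99
CG = −√(1/99) = -0.100504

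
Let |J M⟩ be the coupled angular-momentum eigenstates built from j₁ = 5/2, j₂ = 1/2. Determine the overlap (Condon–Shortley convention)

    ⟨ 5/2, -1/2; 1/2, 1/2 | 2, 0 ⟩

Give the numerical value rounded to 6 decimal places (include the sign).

j₁+j₂−J=1  J+j₁−j₂=4  J−j₁+j₂=0  j₁+j₂+J+1=6
(j₁±m₁, j₂±m₂, J±M) = (2,3,1,0,2,2)
P² = 8
sum k=1..1:
  [1] −1/4 = -1/4
S = -1/4
C² = P²·S² = 1/2 ; C = -0.707107

−√(1/2) = -0.707107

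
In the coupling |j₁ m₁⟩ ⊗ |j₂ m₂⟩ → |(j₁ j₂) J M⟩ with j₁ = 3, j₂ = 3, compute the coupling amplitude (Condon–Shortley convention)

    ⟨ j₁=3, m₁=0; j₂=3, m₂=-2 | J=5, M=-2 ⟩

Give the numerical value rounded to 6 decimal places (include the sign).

+0.577350

triangle: 1!*5!*5!/12! = 14400/479001600
(j±m)!: 3!*3!*1!*5!*3!*7! = 130636800
prefactor² = (2J+1)*Δ*N² = 43200
  k=0: +1/(0!*1!*3!*1!*2!*4!) = 1/288
  k=1: −1/(1!*0!*2!*0!*3!*5!) = -1/1440
Σ = 1/360  ⇒  CG² = 43200*1/360² = 1/3
CG = +√(1/3) = +0.577350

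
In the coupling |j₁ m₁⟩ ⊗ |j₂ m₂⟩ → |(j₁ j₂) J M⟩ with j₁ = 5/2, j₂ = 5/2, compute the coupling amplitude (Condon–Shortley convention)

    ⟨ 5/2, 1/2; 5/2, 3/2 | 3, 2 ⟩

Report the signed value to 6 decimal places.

-0.288675  (= −√(1/12))

√[7·2!3!3!/9! · 3!2!4!1!5!1!] = √(48)
  +(−1)^1/∏(1,1,1,3,2,0)! = -1/12  (running -1/12)
  +(−1)^2/∏(2,0,0,2,3,1)! = 1/24  (running -1/24)
⟨..|..⟩ = √(48)·(-1/24) = -0.288675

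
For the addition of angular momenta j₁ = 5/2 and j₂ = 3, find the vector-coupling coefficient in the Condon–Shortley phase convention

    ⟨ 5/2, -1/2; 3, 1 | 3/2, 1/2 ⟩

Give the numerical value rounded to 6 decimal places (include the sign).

-0.097590

√[4·4!1!2!/8! · 2!3!4!2!2!1!] = √(192/35)
  +(−1)^2/∏(2,2,1,2,0,0)! = 1/8  (running 1/8)
  +(−1)^3/∏(3,1,0,1,1,1)! = -1/6  (running -1/24)
⟨..|..⟩ = √(192/35)·(-1/24) = -0.097590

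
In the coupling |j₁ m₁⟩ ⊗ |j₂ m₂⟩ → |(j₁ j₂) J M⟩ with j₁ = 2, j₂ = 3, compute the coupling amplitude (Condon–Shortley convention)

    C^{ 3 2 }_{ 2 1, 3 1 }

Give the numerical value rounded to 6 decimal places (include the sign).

-0.500000  (= −√(1/4))

j₁+j₂−J=2  J+j₁−j₂=2  J−j₁+j₂=4  j₁+j₂+J+1=9
(j₁±m₁, j₂±m₂, J±M) = (3,1,4,2,5,1)
P² = 64
sum k=0..1:
  [0] +1/48 = 1/48
  [1] −1/12 = -1/12
S = -1/16
C² = P²·S² = 1/4 ; C = -0.500000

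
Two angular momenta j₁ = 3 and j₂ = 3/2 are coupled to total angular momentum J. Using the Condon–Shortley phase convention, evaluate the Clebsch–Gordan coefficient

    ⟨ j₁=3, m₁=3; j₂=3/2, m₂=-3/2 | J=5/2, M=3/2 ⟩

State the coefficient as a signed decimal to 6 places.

+0.566947  (= +√(9/28))

triangle: 2!·4!·1!/8! = 48/40320
(j±m)!: 6!·0!·0!·3!·4!·1! = 103680
prefactor² = (2J+1)·Δ·N² = 5184/7
  k=0: +1/(0!·2!·0!·0!·4!·1!) = 1/48
Σ = 1/48  ⇒  CG² = 5184/7·1/48² = 9/28
CG = +√(9/28) = +0.566947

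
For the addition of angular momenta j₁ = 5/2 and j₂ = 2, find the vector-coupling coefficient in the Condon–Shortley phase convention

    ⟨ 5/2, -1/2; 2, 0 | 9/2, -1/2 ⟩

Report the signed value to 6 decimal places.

+√(10/21) = +0.690066

√[10·0!5!4!/10! · 2!3!2!2!4!5!] = √(7680/7)
  +(−1)^0/∏(0,0,3,2,2,2)! = 1/48  (running 1/48)
⟨..|..⟩ = √(7680/7)·(1/48) = +0.690066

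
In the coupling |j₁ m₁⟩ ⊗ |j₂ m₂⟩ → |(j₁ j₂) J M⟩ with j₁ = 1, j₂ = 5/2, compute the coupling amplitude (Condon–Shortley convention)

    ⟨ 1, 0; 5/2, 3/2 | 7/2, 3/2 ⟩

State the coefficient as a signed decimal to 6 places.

j₁+j₂−J=0  J+j₁−j₂=2  J−j₁+j₂=5  j₁+j₂+J+1=8
(j₁±m₁, j₂±m₂, J±M) = (1,1,4,1,5,2)
P² = 1920/7
sum k=0..0:
  [0] +1/24 = 1/24
S = 1/24
C² = P²·S² = 10/21 ; C = +0.690066

+0.690066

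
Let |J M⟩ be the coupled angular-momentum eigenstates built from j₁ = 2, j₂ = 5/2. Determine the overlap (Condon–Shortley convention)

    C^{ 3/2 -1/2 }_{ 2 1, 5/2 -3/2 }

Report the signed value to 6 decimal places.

−√(2/105) = -0.138013

triangle: 3!·1!·2!/7! = 12/5040
(j±m)!: 3!·1!·1!·4!·1!·2! = 288
prefactor² = (2J+1)·Δ·N² = 96/35
  k=0: +1/(0!·3!·1!·1!·0!·1!) = 1/6
  k=1: −1/(1!·2!·0!·0!·1!·2!) = -1/4
Σ = -1/12  ⇒  CG² = 96/35·(-1/12)² = 2/105
CG = −√(2/105) = -0.138013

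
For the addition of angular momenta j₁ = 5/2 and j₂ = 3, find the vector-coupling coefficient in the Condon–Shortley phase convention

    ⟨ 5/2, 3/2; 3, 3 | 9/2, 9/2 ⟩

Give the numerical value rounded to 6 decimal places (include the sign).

√[10·1!4!5!/11! · 4!1!6!0!9!0!] = √(49766400/11)
  +(−1)^1/∏(1,0,0,5,4,0)! = -1/2880  (running -1/2880)
⟨..|..⟩ = √(49766400/11)·(-1/2880) = -0.738549

-0.738549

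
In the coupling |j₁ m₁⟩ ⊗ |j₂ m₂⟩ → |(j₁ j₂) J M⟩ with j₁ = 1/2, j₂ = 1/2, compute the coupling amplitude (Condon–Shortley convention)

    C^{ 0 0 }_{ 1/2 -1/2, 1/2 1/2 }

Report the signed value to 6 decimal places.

√[1·1!0!0!/2! · 0!1!1!0!0!0!] = √(1/2)
  +(−1)^1/∏(1,0,0,0,0,0)! = -1  (running -1)
⟨..|..⟩ = √(1/2)·(-1) = -0.707107

-0.707107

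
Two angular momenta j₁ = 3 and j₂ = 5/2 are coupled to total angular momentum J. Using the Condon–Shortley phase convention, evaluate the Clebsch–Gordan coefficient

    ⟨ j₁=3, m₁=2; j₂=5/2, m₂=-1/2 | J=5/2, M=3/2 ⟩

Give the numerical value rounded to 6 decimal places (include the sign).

√[6·3!3!2!/9! · 5!1!2!3!4!1!] = √(288/7)
  +(−1)^0/∏(0,3,1,2,2,0)! = 1/24  (running 1/24)
  +(−1)^1/∏(1,2,0,1,3,1)! = -1/12  (running -1/24)
⟨..|..⟩ = √(288/7)·(-1/24) = -0.267261

−√(1/14) = -0.267261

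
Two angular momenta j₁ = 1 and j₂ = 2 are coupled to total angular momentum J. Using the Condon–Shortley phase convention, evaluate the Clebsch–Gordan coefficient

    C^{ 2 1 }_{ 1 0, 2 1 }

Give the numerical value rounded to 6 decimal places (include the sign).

-0.408248  (= −√(1/6))

j₁+j₂−J=1  J+j₁−j₂=1  J−j₁+j₂=3  j₁+j₂+J+1=6
(j₁±m₁, j₂±m₂, J±M) = (1,1,3,1,3,1)
P² = 3/2
sum k=0..1:
  [0] +1/6 = 1/6
  [1] −1/2 = -1/2
S = -1/3
C² = P²·S² = 1/6 ; C = -0.408248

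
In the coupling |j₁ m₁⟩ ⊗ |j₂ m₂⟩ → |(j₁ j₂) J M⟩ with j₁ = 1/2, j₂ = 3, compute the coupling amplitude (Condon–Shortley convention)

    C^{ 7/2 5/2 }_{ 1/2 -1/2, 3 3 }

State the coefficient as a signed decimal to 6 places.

+√(1/7) = +0.377964

j₁+j₂−J=0  J+j₁−j₂=1  J−j₁+j₂=6  j₁+j₂+J+1=8
(j₁±m₁, j₂±m₂, J±M) = (0,1,6,0,6,1)
P² = 518400/7
sum k=0..0:
  [0] +1/720 = 1/720
S = 1/720
C² = P²·S² = 1/7 ; C = +0.377964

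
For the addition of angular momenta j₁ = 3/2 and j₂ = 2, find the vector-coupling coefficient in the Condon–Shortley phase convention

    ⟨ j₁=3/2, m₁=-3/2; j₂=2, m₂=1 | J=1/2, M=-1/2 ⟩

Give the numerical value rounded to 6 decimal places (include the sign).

√[2·3!0!1!/5! · 0!3!3!1!0!1!] = √(18/5)
  +(−1)^3/∏(3,0,0,0,0,1)! = -1/6  (running -1/6)
⟨..|..⟩ = √(18/5)·(-1/6) = -0.316228

-0.316228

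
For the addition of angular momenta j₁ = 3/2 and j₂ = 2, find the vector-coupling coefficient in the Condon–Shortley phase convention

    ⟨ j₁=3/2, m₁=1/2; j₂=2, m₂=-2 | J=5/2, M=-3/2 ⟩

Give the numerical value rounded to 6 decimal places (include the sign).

+√(16/35) = +0.676123

√[6·1!2!3!/7! · 2!1!0!4!1!4!] = √(576/35)
  +(−1)^0/∏(0,1,1,0,1,3)! = 1/6  (running 1/6)
⟨..|..⟩ = √(576/35)·(1/6) = +0.676123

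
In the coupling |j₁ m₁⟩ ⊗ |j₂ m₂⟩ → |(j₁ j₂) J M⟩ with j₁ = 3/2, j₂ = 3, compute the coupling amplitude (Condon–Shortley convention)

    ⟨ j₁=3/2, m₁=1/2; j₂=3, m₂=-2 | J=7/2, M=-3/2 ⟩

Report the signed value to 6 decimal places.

triangle: 1!*2!*5!/9! = 240/362880
(j±m)!: 2!*1!*1!*5!*2!*5! = 57600
prefactor² = (2J+1)*Δ*N² = 6400/21
  k=0: +1/(0!*1!*1!*1!*1!*4!) = 1/24
  k=1: −1/(1!*0!*0!*0!*2!*5!) = -1/240
Σ = 3/80  ⇒  CG² = 6400/21*3/80² = 3/7
CG = +√(3/7) = +0.654654

+0.654654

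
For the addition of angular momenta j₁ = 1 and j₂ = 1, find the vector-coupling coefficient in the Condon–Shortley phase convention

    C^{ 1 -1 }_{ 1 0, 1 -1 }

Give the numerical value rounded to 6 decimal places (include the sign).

√[3·1!1!1!/4! · 1!1!0!2!0!2!] = √(1/2)
  +(−1)^0/∏(0,1,1,0,0,1)! = 1  (running 1)
⟨..|..⟩ = √(1/2)·(1) = +0.707107

+√(1/2) = +0.707107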